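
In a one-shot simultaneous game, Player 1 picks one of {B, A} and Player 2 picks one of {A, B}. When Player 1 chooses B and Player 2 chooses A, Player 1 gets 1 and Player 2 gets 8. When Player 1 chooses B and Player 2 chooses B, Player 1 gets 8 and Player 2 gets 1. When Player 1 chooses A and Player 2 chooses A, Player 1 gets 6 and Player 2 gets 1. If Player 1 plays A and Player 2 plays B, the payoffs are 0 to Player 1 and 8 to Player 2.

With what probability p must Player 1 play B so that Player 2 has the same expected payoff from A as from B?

Player 1's mix must leave Player 2 indifferent between A and B.
  Player 2's expected payoff from A: p·8 + (1−p)·1 = 7p + 1
  Player 2's expected payoff from B: p·1 + (1−p)·8 = -7p + 8
  7p + 1 = -7p + 8  ⇒  14p = 7  ⇒  p = 1/2.

p = 1/2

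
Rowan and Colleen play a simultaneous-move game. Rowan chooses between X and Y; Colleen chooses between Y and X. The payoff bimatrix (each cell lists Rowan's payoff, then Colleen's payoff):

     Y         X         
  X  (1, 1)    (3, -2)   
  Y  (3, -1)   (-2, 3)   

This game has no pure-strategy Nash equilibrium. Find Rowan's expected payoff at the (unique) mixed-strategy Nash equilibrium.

Rowan's indifference between X and Y determines Colleen's mixing probability q:
  Rowan's payoff from X: q·1 + (1−q)·3 = -2q + 3
  Rowan's payoff from Y: q·3 + (1−q)·(-2) = 5q - 2
  -2q + 3 = 5q - 2  ⇒  -7q = -5  ⇒  q = 5/7.
At equilibrium Rowan is indifferent across rows, so Rowan's payoff equals the payoff from X: (5/7)·1 + (2/7)·3 = 11/7.

11/7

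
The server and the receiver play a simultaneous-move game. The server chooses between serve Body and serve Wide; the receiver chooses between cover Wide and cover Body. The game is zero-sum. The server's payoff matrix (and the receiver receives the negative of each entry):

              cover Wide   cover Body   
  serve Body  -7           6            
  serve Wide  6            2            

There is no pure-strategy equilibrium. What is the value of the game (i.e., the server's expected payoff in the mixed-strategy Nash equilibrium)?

The server's indifference between serve Body and serve Wide determines the receiver's mixing probability q:
  the server's payoff from serve Body: q·(-7) + (1−q)·6 = -13q + 6
  the server's payoff from serve Wide: q·6 + (1−q)·2 = 4q + 2
  -13q + 6 = 4q + 2  ⇒  -17q = -4  ⇒  q = 4/17.
The value is the server's expected payoff against this mix (using serve Body): (4/17)·(-7) + (13/17)·6 = 50/17.

v = 50/17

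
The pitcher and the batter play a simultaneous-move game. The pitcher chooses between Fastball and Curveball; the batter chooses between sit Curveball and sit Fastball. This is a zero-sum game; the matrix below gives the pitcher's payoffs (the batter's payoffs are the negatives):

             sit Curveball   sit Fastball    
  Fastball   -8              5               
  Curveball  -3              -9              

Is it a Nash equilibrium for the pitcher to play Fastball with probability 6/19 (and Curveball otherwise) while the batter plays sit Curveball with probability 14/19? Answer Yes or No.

Check the batter's indifference given the pitcher's mix p = 6/19:
  payoff from sit Curveball = 87/19; payoff from sit Fastball = 87/19 — equal.
Check the pitcher's indifference given the batter's mix q = 14/19:
  payoff from Fastball = -87/19; payoff from Curveball = -87/19 — equal.
Both players are indifferent, so neither can profitably deviate.

Yes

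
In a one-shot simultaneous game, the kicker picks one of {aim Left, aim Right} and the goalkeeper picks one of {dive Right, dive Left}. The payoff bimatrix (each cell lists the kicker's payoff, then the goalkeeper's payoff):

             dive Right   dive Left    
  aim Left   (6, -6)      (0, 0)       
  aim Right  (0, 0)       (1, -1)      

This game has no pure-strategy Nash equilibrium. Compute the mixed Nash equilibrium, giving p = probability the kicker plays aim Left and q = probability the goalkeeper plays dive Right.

p = 1/7, q = 1/7

The kicker's mix must leave the goalkeeper indifferent between dive Right and dive Left.
  the goalkeeper's payoff from dive Right: p·(-6) + (1−p)·0 = -6p
  the goalkeeper's payoff from dive Left: p·0 + (1−p)·(-1) = p - 1
  -6p = p - 1  ⇒  -7p = -1  ⇒  p = 1/7.
For the kicker to be willing to mix, the kicker must be indifferent between aim Left and aim Right, which pins down the goalkeeper's mix.
  the kicker's expected payoff from aim Left: q·6 + (1−q)·0 = 6q
  the kicker's expected payoff from aim Right: q·0 + (1−q)·1 = -q + 1
  6q = -q + 1  ⇒  7q = 1  ⇒  q = 1/7.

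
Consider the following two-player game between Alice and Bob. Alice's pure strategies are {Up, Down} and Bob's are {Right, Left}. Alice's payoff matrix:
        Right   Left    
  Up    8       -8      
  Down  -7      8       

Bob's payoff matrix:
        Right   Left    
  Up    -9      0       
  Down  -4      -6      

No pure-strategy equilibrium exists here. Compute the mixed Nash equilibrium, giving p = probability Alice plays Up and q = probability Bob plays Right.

p = 2/11, q = 16/31

For Bob to be willing to mix, Bob must be indifferent between Right and Left, which pins down Alice's mix.
  Bob's payoff to Right: p·(-9) + (1−p)·(-4) = -5p - 4
  Bob's payoff to Left: p·0 + (1−p)·(-6) = 6p - 6
  -5p - 4 = 6p - 6  ⇒  -11p = -2  ⇒  p = 2/11.
Bob's mix must leave Alice indifferent between Up and Down.
  Alice's payoff to Up: q·8 + (1−q)·(-8) = 16q - 8
  Alice's payoff to Down: q·(-7) + (1−q)·8 = -15q + 8
  16q - 8 = -15q + 8  ⇒  31q = 16  ⇒  q = 16/31.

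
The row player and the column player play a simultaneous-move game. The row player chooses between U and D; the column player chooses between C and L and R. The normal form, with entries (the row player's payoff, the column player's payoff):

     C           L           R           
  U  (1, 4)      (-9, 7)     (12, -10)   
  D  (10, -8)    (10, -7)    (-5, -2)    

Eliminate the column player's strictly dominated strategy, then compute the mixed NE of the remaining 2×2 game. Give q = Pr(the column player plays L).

The column player's strategy C is strictly dominated by L: 7 > 4 and -7 > -8. Eliminate C.
For the row player to be willing to mix, the row player must be indifferent between U and D, which pins down the column player's mix.
  the row player's expected payoff from U: q·(-9) + (1−q)·12 = -21q + 12
  the row player's expected payoff from D: q·10 + (1−q)·(-5) = 15q - 5
  -21q + 12 = 15q - 5  ⇒  -36q = -17  ⇒  q = 17/36.

q = 17/36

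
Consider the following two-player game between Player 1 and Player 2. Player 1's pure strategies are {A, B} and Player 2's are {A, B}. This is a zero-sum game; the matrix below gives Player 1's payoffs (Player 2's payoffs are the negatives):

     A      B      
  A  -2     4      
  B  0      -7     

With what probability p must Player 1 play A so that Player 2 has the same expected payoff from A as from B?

p = 7/13

Player 1's mix must leave Player 2 indifferent between A and B.
  Player 2's expected payoff from A: p·2 + (1−p)·0 = 2p
  Player 2's expected payoff from B: p·(-4) + (1−p)·7 = -11p + 7
  2p = -11p + 7  ⇒  13p = 7  ⇒  p = 7/13.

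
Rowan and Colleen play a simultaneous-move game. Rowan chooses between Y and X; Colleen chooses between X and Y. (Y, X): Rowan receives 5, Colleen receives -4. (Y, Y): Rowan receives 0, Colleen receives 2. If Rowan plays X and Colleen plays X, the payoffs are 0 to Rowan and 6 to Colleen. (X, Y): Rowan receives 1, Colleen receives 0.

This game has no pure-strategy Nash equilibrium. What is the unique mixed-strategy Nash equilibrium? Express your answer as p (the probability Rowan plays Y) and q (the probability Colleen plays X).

p = 1/2, q = 1/6

Rowan's mix must leave Colleen indifferent between X and Y.
  Colleen's payoff to X: p·(-4) + (1−p)·6 = -10p + 6
  Colleen's payoff to Y: p·2 + (1−p)·0 = 2p
  -10p + 6 = 2p  ⇒  -12p = -6  ⇒  p = 1/2.
For Rowan to be willing to mix, Rowan must be indifferent between Y and X, which pins down Colleen's mix.
  Rowan's payoff to Y: q·5 + (1−q)·0 = 5q
  Rowan's payoff to X: q·0 + (1−q)·1 = -q + 1
  5q = -q + 1  ⇒  6q = 1  ⇒  q = 1/6.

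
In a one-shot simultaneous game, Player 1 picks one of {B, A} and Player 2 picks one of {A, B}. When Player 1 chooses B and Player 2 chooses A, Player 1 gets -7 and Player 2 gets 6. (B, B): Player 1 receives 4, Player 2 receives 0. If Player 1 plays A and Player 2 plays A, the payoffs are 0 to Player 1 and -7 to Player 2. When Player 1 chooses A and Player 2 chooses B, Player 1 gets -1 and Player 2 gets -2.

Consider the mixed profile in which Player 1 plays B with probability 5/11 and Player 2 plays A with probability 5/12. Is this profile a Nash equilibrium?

Yes

Check Player 2's indifference given Player 1's mix p = 5/11:
  payoff from A = -12/11; payoff from B = -12/11 — equal.
Check Player 1's indifference given Player 2's mix q = 5/12:
  payoff from B = -7/12; payoff from A = -7/12 — equal.
Both players are indifferent, so neither can profitably deviate.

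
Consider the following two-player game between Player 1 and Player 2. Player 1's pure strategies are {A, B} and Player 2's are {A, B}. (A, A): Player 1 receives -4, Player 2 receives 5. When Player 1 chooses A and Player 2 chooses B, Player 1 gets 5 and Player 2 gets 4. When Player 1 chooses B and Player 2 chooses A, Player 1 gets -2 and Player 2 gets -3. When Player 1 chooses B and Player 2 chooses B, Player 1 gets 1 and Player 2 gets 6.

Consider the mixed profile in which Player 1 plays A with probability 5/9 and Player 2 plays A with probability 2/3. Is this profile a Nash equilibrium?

Given Player 1's mix p = 5/9, Player 2's payoff from A is 13/9 but from B is 44/9. Player 2 strictly prefers B, so Player 2 would not mix.
So the proposed profile is not a Nash equilibrium.

No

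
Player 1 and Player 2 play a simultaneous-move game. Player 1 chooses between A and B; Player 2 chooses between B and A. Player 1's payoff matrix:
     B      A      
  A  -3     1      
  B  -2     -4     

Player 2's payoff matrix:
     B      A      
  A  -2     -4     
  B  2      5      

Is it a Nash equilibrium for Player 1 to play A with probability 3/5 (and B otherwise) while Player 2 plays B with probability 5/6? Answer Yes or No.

Yes

Check Player 2's indifference given Player 1's mix p = 3/5:
  payoff from B = -2/5; payoff from A = -2/5 — equal.
Check Player 1's indifference given Player 2's mix q = 5/6:
  payoff from A = -7/3; payoff from B = -7/3 — equal.
Both players are indifferent, so neither can profitably deviate.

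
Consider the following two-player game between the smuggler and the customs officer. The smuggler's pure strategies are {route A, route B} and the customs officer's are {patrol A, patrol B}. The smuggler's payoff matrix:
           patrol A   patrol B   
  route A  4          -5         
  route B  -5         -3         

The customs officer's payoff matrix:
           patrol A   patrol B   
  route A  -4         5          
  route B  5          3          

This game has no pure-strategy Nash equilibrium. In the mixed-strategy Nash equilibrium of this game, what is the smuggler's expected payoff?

The customs officer's mix must leave the smuggler indifferent between route A and route B.
  the smuggler's expected payoff from route A: q·4 + (1−q)·(-5) = 9q - 5
  the smuggler's expected payoff from route B: q·(-5) + (1−q)·(-3) = -2q - 3
  9q - 5 = -2q - 3  ⇒  11q = 2  ⇒  q = 2/11.
At equilibrium the smuggler is indifferent across rows, so the smuggler's payoff equals the payoff from route A: (2/11)·4 + (9/11)·(-5) = -37/11.

-37/11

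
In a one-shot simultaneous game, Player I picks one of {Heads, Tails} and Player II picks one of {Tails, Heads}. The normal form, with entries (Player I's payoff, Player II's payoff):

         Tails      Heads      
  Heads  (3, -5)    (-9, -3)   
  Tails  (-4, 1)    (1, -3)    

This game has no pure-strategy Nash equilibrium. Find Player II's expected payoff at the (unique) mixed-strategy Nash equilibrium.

For Player II to be willing to mix, Player II must be indifferent between Tails and Heads, which pins down Player I's mix.
  Player II's payoff to Tails: p·(-5) + (1−p)·1 = -6p + 1
  Player II's payoff to Heads: p·(-3) + (1−p)·(-3) = -3
  -6p + 1 = -3  ⇒  -6p = -4  ⇒  p = 2/3.
At equilibrium Player II is indifferent across columns, so Player II's payoff equals the payoff from Tails: (2/3)·(-5) + (1/3)·1 = -3.

-3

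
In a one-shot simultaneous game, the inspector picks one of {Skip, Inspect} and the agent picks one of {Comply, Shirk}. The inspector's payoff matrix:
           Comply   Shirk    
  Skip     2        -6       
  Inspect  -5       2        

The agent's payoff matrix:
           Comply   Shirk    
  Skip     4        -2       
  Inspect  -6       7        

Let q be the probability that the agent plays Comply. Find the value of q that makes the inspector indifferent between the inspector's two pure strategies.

Set the inspector's expected payoff from Skip equal to that from Inspect:
  the inspector's expected payoff from Skip: q·2 + (1−q)·(-6) = 8q - 6
  the inspector's expected payoff from Inspect: q·(-5) + (1−q)·2 = -7q + 2
  8q - 6 = -7q + 2  ⇒  15q = 8  ⇒  q = 8/15.

q = 8/15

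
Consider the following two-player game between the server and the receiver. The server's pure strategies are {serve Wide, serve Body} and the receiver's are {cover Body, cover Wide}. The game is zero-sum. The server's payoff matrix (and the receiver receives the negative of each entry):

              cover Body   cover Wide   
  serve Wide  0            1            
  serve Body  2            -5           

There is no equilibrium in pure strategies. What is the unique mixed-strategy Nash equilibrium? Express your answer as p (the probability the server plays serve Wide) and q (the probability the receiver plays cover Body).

p = 7/8, q = 3/4

In a mixed equilibrium the receiver is indifferent between cover Body and cover Wide; this condition fixes p.
  the receiver's expected payoff from cover Body: p·0 + (1−p)·(-2) = 2p - 2
  the receiver's expected payoff from cover Wide: p·(-1) + (1−p)·5 = -6p + 5
  2p - 2 = -6p + 5  ⇒  8p = 7  ⇒  p = 7/8.
Set the server's expected payoff from serve Wide equal to that from serve Body:
  the server's payoff from serve Wide: q·0 + (1−q)·1 = -q + 1
  the server's payoff from serve Body: q·2 + (1−q)·(-5) = 7q - 5
  -q + 1 = 7q - 5  ⇒  -8q = -6  ⇒  q = 3/4.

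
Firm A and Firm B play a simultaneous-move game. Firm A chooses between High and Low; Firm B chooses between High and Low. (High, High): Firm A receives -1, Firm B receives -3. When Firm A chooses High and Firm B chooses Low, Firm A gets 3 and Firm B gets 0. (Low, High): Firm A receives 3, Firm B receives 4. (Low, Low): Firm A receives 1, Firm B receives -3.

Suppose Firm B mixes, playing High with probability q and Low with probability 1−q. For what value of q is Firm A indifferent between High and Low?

Firm B's mix must leave Firm A indifferent between High and Low.
  Firm A's payoff to High: q·(-1) + (1−q)·3 = -4q + 3
  Firm A's payoff to Low: q·3 + (1−q)·1 = 2q + 1
  -4q + 3 = 2q + 1  ⇒  -6q = -2  ⇒  q = 1/3.

q = 1/3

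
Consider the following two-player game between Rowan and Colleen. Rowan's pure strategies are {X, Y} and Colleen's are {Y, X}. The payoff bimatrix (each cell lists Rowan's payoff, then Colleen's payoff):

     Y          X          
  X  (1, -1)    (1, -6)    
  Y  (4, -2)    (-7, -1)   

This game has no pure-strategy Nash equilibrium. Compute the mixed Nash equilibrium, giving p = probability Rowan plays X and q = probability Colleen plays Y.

Rowan's mix must leave Colleen indifferent between Y and X.
  Colleen's expected payoff from Y: p·(-1) + (1−p)·(-2) = p - 2
  Colleen's expected payoff from X: p·(-6) + (1−p)·(-1) = -5p - 1
  p - 2 = -5p - 1  ⇒  6p = 1  ⇒  p = 1/6.
For Rowan to be willing to mix, Rowan must be indifferent between X and Y, which pins down Colleen's mix.
  Rowan's payoff from X: q·1 + (1−q)·1 = 1
  Rowan's payoff from Y: q·4 + (1−q)·(-7) = 11q - 7
  1 = 11q - 7  ⇒  -11q = -8  ⇒  q = 8/11.

p = 1/6, q = 8/11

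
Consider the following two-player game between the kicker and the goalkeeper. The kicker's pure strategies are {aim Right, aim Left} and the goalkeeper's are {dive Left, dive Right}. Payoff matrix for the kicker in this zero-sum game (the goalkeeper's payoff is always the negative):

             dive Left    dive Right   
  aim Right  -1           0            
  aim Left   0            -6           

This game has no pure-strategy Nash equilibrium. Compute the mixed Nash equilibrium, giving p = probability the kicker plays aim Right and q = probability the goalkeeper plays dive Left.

Set the goalkeeper's expected payoff from dive Left equal to that from dive Right:
  the goalkeeper's expected payoff from dive Left: p·1 + (1−p)·0 = p
  the goalkeeper's expected payoff from dive Right: p·0 + (1−p)·6 = -6p + 6
  p = -6p + 6  ⇒  7p = 6  ⇒  p = 6/7.
Set the kicker's expected payoff from aim Right equal to that from aim Left:
  the kicker's payoff from aim Right: q·(-1) + (1−q)·0 = -q
  the kicker's payoff from aim Left: q·0 + (1−q)·(-6) = 6q - 6
  -q = 6q - 6  ⇒  -7q = -6  ⇒  q = 6/7.

p = 6/7, q = 6/7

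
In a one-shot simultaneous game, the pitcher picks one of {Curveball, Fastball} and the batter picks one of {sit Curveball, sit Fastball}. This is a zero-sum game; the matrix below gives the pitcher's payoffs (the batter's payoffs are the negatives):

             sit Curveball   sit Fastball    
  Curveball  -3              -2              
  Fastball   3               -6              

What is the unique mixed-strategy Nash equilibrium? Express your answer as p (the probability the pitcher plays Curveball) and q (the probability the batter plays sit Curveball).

For the batter to be willing to mix, the batter must be indifferent between sit Curveball and sit Fastball, which pins down the pitcher's mix.
  the batter's expected payoff from sit Curveball: p·3 + (1−p)·(-3) = 6p - 3
  the batter's expected payoff from sit Fastball: p·2 + (1−p)·6 = -4p + 6
  6p - 3 = -4p + 6  ⇒  10p = 9  ⇒  p = 9/10.
The batter's mix must leave the pitcher indifferent between Curveball and Fastball.
  the pitcher's payoff to Curveball: q·(-3) + (1−q)·(-2) = -q - 2
  the pitcher's payoff to Fastball: q·3 + (1−q)·(-6) = 9q - 6
  -q - 2 = 9q - 6  ⇒  -10q = -4  ⇒  q = 2/5.

p = 9/10, q = 2/5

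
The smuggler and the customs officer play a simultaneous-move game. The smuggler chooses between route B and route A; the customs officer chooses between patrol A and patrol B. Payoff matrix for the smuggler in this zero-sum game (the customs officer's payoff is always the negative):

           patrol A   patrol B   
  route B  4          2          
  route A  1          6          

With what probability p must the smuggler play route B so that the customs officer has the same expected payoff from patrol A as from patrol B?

Set the customs officer's expected payoff from patrol A equal to that from patrol B:
  the customs officer's expected payoff from patrol A: p·(-4) + (1−p)·(-1) = -3p - 1
  the customs officer's expected payoff from patrol B: p·(-2) + (1−p)·(-6) = 4p - 6
  -3p - 1 = 4p - 6  ⇒  -7p = -5  ⇒  p = 5/7.

p = 5/7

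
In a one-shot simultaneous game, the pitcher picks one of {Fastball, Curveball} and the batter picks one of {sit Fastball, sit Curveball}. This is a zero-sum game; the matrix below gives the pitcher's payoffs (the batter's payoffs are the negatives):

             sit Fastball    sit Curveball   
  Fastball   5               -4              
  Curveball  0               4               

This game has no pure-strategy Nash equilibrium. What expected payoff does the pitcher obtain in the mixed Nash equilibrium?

For the pitcher to be willing to mix, the pitcher must be indifferent between Fastball and Curveball, which pins down the batter's mix.
  the pitcher's expected payoff from Fastball: q·5 + (1−q)·(-4) = 9q - 4
  the pitcher's expected payoff from Curveball: q·0 + (1−q)·4 = -4q + 4
  9q - 4 = -4q + 4  ⇒  13q = 8  ⇒  q = 8/13.
At equilibrium the pitcher is indifferent across rows, so the pitcher's payoff equals the payoff from Fastball: (8/13)·5 + (5/13)·(-4) = 20/13.

20/13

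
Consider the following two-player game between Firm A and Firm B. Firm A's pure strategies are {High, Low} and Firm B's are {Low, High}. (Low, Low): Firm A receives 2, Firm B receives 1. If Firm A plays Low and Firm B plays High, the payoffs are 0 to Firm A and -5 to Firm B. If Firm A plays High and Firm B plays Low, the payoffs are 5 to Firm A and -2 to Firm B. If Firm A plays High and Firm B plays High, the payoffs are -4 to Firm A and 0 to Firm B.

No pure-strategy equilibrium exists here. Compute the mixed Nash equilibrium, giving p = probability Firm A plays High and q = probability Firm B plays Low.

For Firm B to be willing to mix, Firm B must be indifferent between Low and High, which pins down Firm A's mix.
  Firm B's payoff to Low: p·(-2) + (1−p)·1 = -3p + 1
  Firm B's payoff to High: p·0 + (1−p)·(-5) = 5p - 5
  -3p + 1 = 5p - 5  ⇒  -8p = -6  ⇒  p = 3/4.
Firm B's mix must leave Firm A indifferent between High and Low.
  Firm A's payoff to High: q·5 + (1−q)·(-4) = 9q - 4
  Firm A's payoff to Low: q·2 + (1−q)·0 = 2q
  9q - 4 = 2q  ⇒  7q = 4  ⇒  q = 4/7.

p = 3/4, q = 4/7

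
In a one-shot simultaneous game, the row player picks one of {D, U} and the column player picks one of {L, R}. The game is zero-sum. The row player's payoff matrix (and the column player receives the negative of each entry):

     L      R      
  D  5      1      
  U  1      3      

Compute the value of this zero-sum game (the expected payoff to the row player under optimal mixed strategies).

v = 7/3

The column player's mix must leave the row player indifferent between D and U.
  the row player's payoff from D: q·5 + (1−q)·1 = 4q + 1
  the row player's payoff from U: q·1 + (1−q)·3 = -2q + 3
  4q + 1 = -2q + 3  ⇒  6q = 2  ⇒  q = 1/3.
The value is the row player's expected payoff against this mix (using D): (1/3)·5 + (2/3)·1 = 7/3.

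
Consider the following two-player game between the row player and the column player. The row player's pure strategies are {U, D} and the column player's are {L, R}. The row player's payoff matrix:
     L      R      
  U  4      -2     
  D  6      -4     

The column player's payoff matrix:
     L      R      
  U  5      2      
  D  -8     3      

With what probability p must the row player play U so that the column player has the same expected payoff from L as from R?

p = 11/14

The row player's mix must leave the column player indifferent between L and R.
  the column player's payoff from L: p·5 + (1−p)·(-8) = 13p - 8
  the column player's payoff from R: p·2 + (1−p)·3 = -p + 3
  13p - 8 = -p + 3  ⇒  14p = 11  ⇒  p = 11/14.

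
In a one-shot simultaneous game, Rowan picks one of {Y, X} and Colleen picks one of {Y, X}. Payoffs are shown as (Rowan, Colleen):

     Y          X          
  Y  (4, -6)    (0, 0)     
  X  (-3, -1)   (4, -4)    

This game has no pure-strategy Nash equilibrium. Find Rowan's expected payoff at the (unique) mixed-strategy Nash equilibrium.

Rowan's indifference between Y and X determines Colleen's mixing probability q:
  Rowan's expected payoff from Y: q·4 + (1−q)·0 = 4q
  Rowan's expected payoff from X: q·(-3) + (1−q)·4 = -7q + 4
  4q = -7q + 4  ⇒  11q = 4  ⇒  q = 4/11.
At equilibrium Rowan is indifferent across rows, so Rowan's payoff equals the payoff from Y: (4/11)·4 + (7/11)·0 = 16/11.

16/11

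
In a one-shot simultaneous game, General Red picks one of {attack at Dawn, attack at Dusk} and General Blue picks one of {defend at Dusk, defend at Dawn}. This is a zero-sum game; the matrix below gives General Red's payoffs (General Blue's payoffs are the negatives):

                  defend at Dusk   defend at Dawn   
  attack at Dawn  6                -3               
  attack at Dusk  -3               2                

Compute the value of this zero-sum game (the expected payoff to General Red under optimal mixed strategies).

General Blue's mix must leave General Red indifferent between attack at Dawn and attack at Dusk.
  General Red's payoff from attack at Dawn: q·6 + (1−q)·(-3) = 9q - 3
  General Red's payoff from attack at Dusk: q·(-3) + (1−q)·2 = -5q + 2
  9q - 3 = -5q + 2  ⇒  14q = 5  ⇒  q = 5/14.
The value is General Red's expected payoff against this mix (using attack at Dawn): (5/14)·6 + (9/14)·(-3) = 3/14.

v = 3/14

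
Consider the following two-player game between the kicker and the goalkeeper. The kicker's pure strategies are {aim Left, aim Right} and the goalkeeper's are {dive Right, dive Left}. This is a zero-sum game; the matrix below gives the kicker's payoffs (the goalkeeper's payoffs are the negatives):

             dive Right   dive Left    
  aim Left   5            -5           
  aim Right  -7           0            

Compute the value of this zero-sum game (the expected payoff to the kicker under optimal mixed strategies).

v = -35/17

The kicker's indifference between aim Left and aim Right determines the goalkeeper's mixing probability q:
  the kicker's expected payoff from aim Left: q·5 + (1−q)·(-5) = 10q - 5
  the kicker's expected payoff from aim Right: q·(-7) + (1−q)·0 = -7q
  10q - 5 = -7q  ⇒  17q = 5  ⇒  q = 5/17.
The value is the kicker's expected payoff against this mix (using aim Left): (5/17)·5 + (12/17)·(-5) = -35/17.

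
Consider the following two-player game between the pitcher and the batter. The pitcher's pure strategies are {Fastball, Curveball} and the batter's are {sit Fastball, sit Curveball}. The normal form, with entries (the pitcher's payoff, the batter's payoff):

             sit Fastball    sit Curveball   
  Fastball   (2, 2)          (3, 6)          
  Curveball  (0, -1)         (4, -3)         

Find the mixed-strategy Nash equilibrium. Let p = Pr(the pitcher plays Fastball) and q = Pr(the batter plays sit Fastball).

p = 1/3, q = 1/3

The batter's indifference between sit Fastball and sit Curveball determines the pitcher's mixing probability p:
  the batter's expected payoff from sit Fastball: p·2 + (1−p)·(-1) = 3p - 1
  the batter's expected payoff from sit Curveball: p·6 + (1−p)·(-3) = 9p - 3
  3p - 1 = 9p - 3  ⇒  -6p = -2  ⇒  p = 1/3.
Set the pitcher's expected payoff from Fastball equal to that from Curveball:
  the pitcher's payoff to Fastball: q·2 + (1−q)·3 = -q + 3
  the pitcher's payoff to Curveball: q·0 + (1−q)·4 = -4q + 4
  -q + 3 = -4q + 4  ⇒  3q = 1  ⇒  q = 1/3.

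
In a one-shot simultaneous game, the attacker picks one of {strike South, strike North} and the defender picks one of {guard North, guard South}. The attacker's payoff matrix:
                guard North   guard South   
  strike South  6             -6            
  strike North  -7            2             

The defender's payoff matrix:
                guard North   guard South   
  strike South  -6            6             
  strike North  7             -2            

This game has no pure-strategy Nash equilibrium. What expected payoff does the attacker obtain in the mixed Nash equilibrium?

The attacker's indifference between strike South and strike North determines the defender's mixing probability q:
  the attacker's payoff from strike South: q·6 + (1−q)·(-6) = 12q - 6
  the attacker's payoff from strike North: q·(-7) + (1−q)·2 = -9q + 2
  12q - 6 = -9q + 2  ⇒  21q = 8  ⇒  q = 8/21.
At equilibrium the attacker is indifferent across rows, so the attacker's payoff equals the payoff from strike South: (8/21)·6 + (13/21)·(-6) = -10/7.

-10/7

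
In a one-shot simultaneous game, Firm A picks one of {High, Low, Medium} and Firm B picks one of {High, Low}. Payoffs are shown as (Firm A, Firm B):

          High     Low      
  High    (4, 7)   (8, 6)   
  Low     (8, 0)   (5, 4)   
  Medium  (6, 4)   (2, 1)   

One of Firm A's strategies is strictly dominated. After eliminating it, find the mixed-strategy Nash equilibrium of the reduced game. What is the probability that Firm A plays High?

Firm A's strategy Medium is strictly dominated by Low: 8 > 6 and 5 > 2. Eliminate Medium.
In a mixed equilibrium Firm B is indifferent between High and Low; this condition fixes p.
  Firm B's payoff to High: p·7 + (1−p)·0 = 7p
  Firm B's payoff to Low: p·6 + (1−p)·4 = 2p + 4
  7p = 2p + 4  ⇒  5p = 4  ⇒  p = 4/5.

p = 4/5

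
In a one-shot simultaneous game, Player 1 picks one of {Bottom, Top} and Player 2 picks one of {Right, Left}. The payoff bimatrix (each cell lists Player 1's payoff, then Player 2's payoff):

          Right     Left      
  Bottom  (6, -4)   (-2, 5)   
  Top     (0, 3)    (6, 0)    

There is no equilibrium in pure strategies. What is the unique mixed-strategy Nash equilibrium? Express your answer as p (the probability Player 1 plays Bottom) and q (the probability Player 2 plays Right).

Set Player 2's expected payoff from Right equal to that from Left:
  Player 2's payoff to Right: p·(-4) + (1−p)·3 = -7p + 3
  Player 2's payoff to Left: p·5 + (1−p)·0 = 5p
  -7p + 3 = 5p  ⇒  -12p = -3  ⇒  p = 1/4.
For Player 1 to be willing to mix, Player 1 must be indifferent between Bottom and Top, which pins down Player 2's mix.
  Player 1's expected payoff from Bottom: q·6 + (1−q)·(-2) = 8q - 2
  Player 1's expected payoff from Top: q·0 + (1−q)·6 = -6q + 6
  8q - 2 = -6q + 6  ⇒  14q = 8  ⇒  q = 4/7.

p = 1/4, q = 4/7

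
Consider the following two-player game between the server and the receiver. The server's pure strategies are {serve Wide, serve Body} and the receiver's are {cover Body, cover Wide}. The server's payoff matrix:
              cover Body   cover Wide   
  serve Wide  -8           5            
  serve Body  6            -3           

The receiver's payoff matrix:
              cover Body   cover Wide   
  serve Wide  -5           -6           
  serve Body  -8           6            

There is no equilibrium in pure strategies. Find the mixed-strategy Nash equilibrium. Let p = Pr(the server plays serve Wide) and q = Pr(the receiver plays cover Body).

p = 14/15, q = 4/11

For the receiver to be willing to mix, the receiver must be indifferent between cover Body and cover Wide, which pins down the server's mix.
  the receiver's expected payoff from cover Body: p·(-5) + (1−p)·(-8) = 3p - 8
  the receiver's expected payoff from cover Wide: p·(-6) + (1−p)·6 = -12p + 6
  3p - 8 = -12p + 6  ⇒  15p = 14  ⇒  p = 14/15.
For the server to be willing to mix, the server must be indifferent between serve Wide and serve Body, which pins down the receiver's mix.
  the server's payoff to serve Wide: q·(-8) + (1−q)·5 = -13q + 5
  the server's payoff to serve Body: q·6 + (1−q)·(-3) = 9q - 3
  -13q + 5 = 9q - 3  ⇒  -22q = -8  ⇒  q = 4/11.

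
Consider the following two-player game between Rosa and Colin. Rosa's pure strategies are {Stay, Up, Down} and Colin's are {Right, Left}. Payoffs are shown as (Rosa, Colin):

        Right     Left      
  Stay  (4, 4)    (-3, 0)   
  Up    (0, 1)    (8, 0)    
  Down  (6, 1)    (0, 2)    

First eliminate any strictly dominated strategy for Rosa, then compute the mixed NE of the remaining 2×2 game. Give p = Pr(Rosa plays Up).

Rosa's strategy Stay is strictly dominated by Down: 6 > 4 and 0 > -3. Eliminate Stay.
Set Colin's expected payoff from Right equal to that from Left:
  Colin's payoff to Right: p·1 + (1−p)·1 = 1
  Colin's payoff to Left: p·0 + (1−p)·2 = -2p + 2
  1 = -2p + 2  ⇒  2p = 1  ⇒  p = 1/2.

p = 1/2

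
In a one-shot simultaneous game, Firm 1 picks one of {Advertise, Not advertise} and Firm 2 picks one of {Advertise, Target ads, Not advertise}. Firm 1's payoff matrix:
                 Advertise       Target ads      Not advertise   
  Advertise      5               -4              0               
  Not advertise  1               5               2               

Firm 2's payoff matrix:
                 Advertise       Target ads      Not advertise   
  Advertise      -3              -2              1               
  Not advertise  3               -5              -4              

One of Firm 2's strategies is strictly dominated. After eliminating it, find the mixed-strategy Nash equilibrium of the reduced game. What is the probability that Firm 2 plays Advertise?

Firm 2's strategy Target ads is strictly dominated by Not advertise: 1 > -2 and -4 > -5. Eliminate Target ads.
Firm 1's indifference between Advertise and Not advertise determines Firm 2's mixing probability q:
  Firm 1's payoff from Advertise: q·5 + (1−q)·0 = 5q
  Firm 1's payoff from Not advertise: q·1 + (1−q)·2 = -q + 2
  5q = -q + 2  ⇒  6q = 2  ⇒  q = 1/3.

q = 1/3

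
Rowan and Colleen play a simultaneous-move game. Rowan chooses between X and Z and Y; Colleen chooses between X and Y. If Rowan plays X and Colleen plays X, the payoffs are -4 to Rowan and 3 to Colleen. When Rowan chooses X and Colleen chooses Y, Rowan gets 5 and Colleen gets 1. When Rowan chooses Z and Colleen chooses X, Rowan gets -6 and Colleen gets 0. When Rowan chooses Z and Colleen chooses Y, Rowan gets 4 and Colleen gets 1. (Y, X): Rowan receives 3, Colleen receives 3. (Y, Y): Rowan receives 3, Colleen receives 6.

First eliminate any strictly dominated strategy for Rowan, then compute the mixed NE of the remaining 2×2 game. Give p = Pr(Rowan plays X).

p = 3/5

Rowan's strategy Z is strictly dominated by X: -4 > -6 and 5 > 4. Eliminate Z.
Set Colleen's expected payoff from X equal to that from Y:
  Colleen's expected payoff from X: p·3 + (1−p)·3 = 3
  Colleen's expected payoff from Y: p·1 + (1−p)·6 = -5p + 6
  3 = -5p + 6  ⇒  5p = 3  ⇒  p = 3/5.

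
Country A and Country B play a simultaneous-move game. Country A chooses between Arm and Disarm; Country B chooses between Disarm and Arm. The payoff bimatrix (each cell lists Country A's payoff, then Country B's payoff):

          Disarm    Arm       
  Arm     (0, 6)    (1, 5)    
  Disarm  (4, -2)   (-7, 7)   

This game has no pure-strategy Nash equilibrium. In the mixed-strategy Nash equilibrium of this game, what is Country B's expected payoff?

Set Country B's expected payoff from Disarm equal to that from Arm:
  Country B's expected payoff from Disarm: p·6 + (1−p)·(-2) = 8p - 2
  Country B's expected payoff from Arm: p·5 + (1−p)·7 = -2p + 7
  8p - 2 = -2p + 7  ⇒  10p = 9  ⇒  p = 9/10.
At equilibrium Country B is indifferent across columns, so Country B's payoff equals the payoff from Disarm: (9/10)·6 + (1/10)·(-2) = 26/5.

26/5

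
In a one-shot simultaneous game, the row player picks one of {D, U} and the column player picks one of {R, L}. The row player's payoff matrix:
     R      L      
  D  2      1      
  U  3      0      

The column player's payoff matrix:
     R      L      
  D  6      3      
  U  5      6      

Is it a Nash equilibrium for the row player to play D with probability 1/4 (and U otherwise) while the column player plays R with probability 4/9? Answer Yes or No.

No

Given the column player's mix q = 4/9, the row player's payoff from D is 13/9 but from U is 4/3. The row player strictly prefers D, so the row player would not mix.
So the proposed profile is not a Nash equilibrium.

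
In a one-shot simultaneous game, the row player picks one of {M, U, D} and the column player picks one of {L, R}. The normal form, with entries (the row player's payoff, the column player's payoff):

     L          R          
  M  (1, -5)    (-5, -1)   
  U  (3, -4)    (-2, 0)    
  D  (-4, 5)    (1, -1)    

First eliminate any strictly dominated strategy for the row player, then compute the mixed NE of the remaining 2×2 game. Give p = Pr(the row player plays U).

p = 3/5

The row player's strategy M is strictly dominated by U: 3 > 1 and -2 > -5. Eliminate M.
In a mixed equilibrium the column player is indifferent between L and R; this condition fixes p.
  the column player's payoff to L: p·(-4) + (1−p)·5 = -9p + 5
  the column player's payoff to R: p·0 + (1−p)·(-1) = p - 1
  -9p + 5 = p - 1  ⇒  -10p = -6  ⇒  p = 3/5.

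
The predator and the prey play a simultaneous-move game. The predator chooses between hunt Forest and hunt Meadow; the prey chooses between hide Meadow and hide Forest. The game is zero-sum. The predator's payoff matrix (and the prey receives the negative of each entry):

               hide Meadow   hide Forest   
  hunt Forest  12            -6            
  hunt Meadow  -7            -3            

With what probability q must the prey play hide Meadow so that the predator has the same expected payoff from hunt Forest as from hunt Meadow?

q = 3/22

For the predator to be willing to mix, the predator must be indifferent between hunt Forest and hunt Meadow, which pins down the prey's mix.
  the predator's payoff from hunt Forest: q·12 + (1−q)·(-6) = 18q - 6
  the predator's payoff from hunt Meadow: q·(-7) + (1−q)·(-3) = -4q - 3
  18q - 6 = -4q - 3  ⇒  22q = 3  ⇒  q = 3/22.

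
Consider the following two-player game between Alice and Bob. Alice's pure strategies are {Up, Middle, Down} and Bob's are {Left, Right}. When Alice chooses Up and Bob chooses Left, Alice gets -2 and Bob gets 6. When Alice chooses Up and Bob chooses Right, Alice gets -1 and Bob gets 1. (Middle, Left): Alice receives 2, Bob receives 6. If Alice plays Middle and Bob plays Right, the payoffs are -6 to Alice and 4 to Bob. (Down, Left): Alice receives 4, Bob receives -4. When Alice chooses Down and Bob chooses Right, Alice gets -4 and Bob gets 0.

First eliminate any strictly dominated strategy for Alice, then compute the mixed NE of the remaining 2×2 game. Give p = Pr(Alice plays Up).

Alice's strategy Middle is strictly dominated by Down: 4 > 2 and -4 > -6. Eliminate Middle.
In a mixed equilibrium Bob is indifferent between Left and Right; this condition fixes p.
  Bob's expected payoff from Left: p·6 + (1−p)·(-4) = 10p - 4
  Bob's expected payoff from Right: p·1 + (1−p)·0 = p
  10p - 4 = p  ⇒  9p = 4  ⇒  p = 4/9.

p = 4/9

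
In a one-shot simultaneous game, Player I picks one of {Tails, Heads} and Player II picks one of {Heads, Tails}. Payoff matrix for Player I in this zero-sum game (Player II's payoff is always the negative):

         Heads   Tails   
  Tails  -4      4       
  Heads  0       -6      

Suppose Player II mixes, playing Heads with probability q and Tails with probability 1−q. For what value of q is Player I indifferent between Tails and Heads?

q = 5/7

For Player I to be willing to mix, Player I must be indifferent between Tails and Heads, which pins down Player II's mix.
  Player I's payoff from Tails: q·(-4) + (1−q)·4 = -8q + 4
  Player I's payoff from Heads: q·0 + (1−q)·(-6) = 6q - 6
  -8q + 4 = 6q - 6  ⇒  -14q = -10  ⇒  q = 5/7.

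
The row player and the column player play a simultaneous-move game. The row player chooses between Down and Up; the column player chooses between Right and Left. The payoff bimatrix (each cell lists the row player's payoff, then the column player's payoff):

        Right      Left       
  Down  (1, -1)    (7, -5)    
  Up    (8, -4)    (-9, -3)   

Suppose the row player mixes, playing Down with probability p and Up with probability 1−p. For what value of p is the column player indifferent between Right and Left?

For the column player to be willing to mix, the column player must be indifferent between Right and Left, which pins down the row player's mix.
  the column player's payoff to Right: p·(-1) + (1−p)·(-4) = 3p - 4
  the column player's payoff to Left: p·(-5) + (1−p)·(-3) = -2p - 3
  3p - 4 = -2p - 3  ⇒  5p = 1  ⇒  p = 1/5.

p = 1/5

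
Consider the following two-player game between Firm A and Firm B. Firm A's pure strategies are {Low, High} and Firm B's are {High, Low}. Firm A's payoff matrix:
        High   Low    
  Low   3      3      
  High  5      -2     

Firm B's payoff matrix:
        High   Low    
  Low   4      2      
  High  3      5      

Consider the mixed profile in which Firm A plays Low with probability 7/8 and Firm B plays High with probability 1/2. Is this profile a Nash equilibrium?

No

Given Firm A's mix p = 7/8, Firm B's payoff from High is 31/8 but from Low is 19/8. Firm B strictly prefers High, so Firm B would not mix.
So the proposed profile is not a Nash equilibrium.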